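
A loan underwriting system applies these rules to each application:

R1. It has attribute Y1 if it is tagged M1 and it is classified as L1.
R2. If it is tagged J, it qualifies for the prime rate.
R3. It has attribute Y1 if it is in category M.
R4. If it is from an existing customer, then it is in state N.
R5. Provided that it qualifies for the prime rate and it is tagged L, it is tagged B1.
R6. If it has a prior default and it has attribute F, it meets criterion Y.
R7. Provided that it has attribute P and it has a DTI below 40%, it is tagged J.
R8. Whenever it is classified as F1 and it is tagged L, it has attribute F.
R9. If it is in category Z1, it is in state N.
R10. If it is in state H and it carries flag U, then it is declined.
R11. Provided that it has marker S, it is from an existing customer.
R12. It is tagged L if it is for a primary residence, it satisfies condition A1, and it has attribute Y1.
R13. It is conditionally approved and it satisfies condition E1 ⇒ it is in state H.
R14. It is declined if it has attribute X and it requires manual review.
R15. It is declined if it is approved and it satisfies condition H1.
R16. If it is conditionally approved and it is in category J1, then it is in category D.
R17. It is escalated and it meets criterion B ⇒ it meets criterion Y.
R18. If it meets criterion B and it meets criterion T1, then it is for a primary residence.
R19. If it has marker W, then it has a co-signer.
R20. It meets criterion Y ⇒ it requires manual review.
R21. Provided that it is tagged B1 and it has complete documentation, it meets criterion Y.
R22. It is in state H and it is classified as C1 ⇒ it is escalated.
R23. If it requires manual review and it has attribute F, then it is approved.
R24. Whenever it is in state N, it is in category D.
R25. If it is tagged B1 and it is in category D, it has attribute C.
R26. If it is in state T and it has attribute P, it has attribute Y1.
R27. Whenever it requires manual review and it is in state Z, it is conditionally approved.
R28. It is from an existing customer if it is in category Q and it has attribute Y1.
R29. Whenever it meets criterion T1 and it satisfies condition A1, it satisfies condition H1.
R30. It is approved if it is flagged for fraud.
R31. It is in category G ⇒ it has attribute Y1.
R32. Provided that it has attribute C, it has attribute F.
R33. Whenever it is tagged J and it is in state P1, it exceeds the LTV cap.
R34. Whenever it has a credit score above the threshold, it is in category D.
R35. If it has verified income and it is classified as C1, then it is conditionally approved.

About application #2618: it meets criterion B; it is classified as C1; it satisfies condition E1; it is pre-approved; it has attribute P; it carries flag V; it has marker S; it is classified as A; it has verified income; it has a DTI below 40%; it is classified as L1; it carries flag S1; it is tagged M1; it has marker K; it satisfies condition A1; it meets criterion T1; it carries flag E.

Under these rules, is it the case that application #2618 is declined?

By R1 (it is tagged M1, it is classified as L1): it has attribute Y1.
By R7 (it has attribute P, it has a DTI below 40%): it is tagged J.
By R11 (it has marker S): it is from an existing customer.
By R18 (it meets criterion B, it meets criterion T1): it is for a primary residence.
By R29 (it meets criterion T1, it satisfies condition A1): it satisfies condition H1.
By R35 (it has verified income, it is classified as C1): it is conditionally approved.
By R2 (it is tagged J): it qualifies for the prime rate.
By R4 (it is from an existing customer): it is in state N.
By R12 (it is for a primary residence, it satisfies condition A1, it has attribute Y1): it is tagged L.
By R13 (it is conditionally approved, it satisfies condition E1): it is in state H.
By R22 (it is in state H, it is classified as C1): it is escalated.
By R24 (it is in state N): it is in category D.
By R5 (it qualifies for the prime rate, it is tagged L): it is tagged B1.
By R17 (it is escalated, it meets criterion B): it meets criterion Y.
By R20 (it meets criterion Y): it requires manual review.
By R25 (it is tagged B1, it is in category D): it has attribute C.
By R32 (it has attribute C): it has attribute F.
By R23 (it requires manual review, it has attribute F): it is approved.
By R15 (it is approved, it satisfies condition H1): it is declined.

Yes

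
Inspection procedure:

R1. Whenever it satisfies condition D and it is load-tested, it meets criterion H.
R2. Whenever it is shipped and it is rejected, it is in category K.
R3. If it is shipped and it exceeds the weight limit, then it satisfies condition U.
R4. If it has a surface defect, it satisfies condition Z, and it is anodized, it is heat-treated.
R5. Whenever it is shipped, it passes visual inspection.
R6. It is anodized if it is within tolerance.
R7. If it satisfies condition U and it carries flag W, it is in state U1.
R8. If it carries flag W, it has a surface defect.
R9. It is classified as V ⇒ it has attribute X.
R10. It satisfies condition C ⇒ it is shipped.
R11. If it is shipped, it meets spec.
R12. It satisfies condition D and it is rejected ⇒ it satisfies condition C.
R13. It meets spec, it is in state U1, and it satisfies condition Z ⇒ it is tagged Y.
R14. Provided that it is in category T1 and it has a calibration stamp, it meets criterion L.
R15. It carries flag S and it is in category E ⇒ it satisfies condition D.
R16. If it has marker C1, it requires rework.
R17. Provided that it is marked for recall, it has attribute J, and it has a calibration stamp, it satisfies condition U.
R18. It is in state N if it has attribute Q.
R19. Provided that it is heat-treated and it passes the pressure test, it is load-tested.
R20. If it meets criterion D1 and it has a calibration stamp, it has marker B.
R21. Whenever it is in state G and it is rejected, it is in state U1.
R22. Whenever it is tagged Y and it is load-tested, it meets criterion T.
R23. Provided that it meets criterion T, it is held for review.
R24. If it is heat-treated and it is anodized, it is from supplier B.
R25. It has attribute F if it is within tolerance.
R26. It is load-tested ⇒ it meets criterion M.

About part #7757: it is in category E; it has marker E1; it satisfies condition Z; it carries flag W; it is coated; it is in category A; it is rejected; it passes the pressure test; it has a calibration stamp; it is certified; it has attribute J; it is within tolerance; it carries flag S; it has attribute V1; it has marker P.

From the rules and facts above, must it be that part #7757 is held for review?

No

Forward chaining from the given facts derives: is anodized, has a surface defect, satisfies condition D, has attribute F, is heat-treated, satisfies condition C, is load-tested, is from supplier B, meets criterion M, meets criterion H, is shipped, meets spec, is in category K, passes visual inspection.
The only rule concluding "it is held for review" is R23, which needs "it meets criterion T"; that is never established.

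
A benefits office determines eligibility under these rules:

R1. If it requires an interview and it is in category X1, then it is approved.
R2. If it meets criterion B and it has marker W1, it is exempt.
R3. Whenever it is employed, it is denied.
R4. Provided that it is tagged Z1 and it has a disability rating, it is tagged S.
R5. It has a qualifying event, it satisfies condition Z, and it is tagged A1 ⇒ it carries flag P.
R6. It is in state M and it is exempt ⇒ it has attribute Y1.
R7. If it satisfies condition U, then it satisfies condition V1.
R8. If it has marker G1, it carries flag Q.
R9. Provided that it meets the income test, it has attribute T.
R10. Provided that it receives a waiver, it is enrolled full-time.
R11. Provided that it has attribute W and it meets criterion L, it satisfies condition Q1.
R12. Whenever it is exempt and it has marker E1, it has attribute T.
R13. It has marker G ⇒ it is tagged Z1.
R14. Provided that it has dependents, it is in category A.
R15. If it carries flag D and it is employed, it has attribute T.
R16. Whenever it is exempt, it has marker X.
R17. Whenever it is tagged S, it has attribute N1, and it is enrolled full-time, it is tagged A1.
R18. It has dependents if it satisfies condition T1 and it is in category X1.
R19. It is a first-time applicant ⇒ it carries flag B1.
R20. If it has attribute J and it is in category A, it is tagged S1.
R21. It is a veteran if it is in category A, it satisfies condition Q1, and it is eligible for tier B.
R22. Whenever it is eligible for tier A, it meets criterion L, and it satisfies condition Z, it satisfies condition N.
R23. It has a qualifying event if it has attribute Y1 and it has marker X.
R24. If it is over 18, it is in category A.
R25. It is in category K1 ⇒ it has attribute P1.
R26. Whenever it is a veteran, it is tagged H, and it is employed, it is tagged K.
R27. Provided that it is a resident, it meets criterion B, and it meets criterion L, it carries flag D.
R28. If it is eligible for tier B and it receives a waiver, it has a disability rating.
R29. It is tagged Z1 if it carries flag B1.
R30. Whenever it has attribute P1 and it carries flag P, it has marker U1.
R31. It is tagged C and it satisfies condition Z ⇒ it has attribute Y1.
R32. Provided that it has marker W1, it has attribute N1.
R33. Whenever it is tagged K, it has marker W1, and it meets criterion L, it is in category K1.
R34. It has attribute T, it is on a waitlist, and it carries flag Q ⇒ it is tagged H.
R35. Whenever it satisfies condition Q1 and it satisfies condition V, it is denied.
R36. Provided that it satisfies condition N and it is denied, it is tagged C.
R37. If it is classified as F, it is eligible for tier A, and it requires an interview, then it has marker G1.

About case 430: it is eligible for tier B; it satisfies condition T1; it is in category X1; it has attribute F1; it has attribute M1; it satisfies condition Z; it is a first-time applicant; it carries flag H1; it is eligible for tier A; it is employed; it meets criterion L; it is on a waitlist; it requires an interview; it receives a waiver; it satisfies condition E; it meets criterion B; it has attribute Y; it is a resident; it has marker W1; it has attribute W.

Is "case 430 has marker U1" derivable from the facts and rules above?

No

Forward chaining from the given facts derives: is approved, is exempt, is denied, is enrolled full-time, satisfies condition Q1, has marker X, has dependents, carries flag B1, satisfies condition N, carries flag D, has a disability rating, is tagged Z1, has attribute N1, is tagged C, is tagged S, is in category A, has attribute T, is tagged A1, is a veteran, has attribute Y1, has a qualifying event, carries flag P.
The only rule concluding "it has marker U1" is R30, which needs "it has attribute P1"; that is never established.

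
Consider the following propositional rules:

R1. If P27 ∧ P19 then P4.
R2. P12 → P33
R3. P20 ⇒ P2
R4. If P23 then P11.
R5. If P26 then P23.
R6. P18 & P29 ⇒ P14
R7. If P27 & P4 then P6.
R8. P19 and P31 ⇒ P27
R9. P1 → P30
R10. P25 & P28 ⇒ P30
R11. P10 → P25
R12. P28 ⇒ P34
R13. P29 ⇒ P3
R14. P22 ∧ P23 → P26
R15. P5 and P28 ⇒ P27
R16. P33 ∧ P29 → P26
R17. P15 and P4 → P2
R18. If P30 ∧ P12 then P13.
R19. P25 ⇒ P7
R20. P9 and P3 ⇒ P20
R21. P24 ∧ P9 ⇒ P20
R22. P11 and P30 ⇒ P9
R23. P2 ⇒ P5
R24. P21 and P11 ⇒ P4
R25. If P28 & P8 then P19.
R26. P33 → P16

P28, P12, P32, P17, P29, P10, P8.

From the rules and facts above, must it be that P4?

Yes

P33  (by R2: P12)
P25  (by R11: P10)
P3  (by R13: P29)
P26  (by R16: P33, P29)
P19  (by R25: P28, P8)
P23  (by R5: P26)
P30  (by R10: P25, P28)
P11  (by R4: P23)
P9  (by R22: P11, P30)
P20  (by R20: P9, P3)
P2  (by R3: P20)
P5  (by R23: P2)
P27  (by R15: P5, P28)
P4  (by R1: P27, P19)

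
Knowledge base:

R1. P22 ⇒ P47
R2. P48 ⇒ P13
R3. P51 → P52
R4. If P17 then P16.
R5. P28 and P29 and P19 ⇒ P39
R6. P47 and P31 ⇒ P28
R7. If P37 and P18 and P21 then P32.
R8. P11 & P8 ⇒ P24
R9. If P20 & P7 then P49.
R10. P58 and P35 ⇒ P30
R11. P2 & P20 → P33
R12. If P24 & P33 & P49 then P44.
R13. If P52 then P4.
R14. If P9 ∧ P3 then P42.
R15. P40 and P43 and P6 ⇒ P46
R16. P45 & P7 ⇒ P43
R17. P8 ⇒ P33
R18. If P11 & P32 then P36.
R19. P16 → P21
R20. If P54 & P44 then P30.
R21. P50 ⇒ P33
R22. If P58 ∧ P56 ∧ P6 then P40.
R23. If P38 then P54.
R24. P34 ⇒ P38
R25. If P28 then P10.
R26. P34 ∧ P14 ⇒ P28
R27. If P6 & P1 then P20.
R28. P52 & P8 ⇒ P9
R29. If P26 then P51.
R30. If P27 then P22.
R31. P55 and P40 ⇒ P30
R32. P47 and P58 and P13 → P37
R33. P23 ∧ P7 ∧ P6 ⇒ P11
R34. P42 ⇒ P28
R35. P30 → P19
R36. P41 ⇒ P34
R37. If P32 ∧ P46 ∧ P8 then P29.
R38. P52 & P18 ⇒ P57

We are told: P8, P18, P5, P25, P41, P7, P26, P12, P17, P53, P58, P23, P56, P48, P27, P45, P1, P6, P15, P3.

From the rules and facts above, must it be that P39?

Yes

P13  (by R2: P48)
P16  (by R4: P17)
P43  (by R16: P45, P7)
P33  (by R17: P8)
P21  (by R19: P16)
P40  (by R22: P58, P56, P6)
P20  (by R27: P6, P1)
P51  (by R29: P26)
P22  (by R30: P27)
P11  (by R33: P23, P7, P6)
P34  (by R36: P41)
P47  (by R1: P22)
P52  (by R3: P51)
P24  (by R8: P11, P8)
P49  (by R9: P20, P7)
P44  (by R12: P24, P33, P49)
P46  (by R15: P40, P43, P6)
P38  (by R24: P34)
P9  (by R28: P52, P8)
P37  (by R32: P47, P58, P13)
P32  (by R7: P37, P18, P21)
P42  (by R14: P9, P3)
P54  (by R23: P38)
P28  (by R34: P42)
P29  (by R37: P32, P46, P8)
P30  (by R20: P54, P44)
P19  (by R35: P30)
P39  (by R5: P28, P29, P19)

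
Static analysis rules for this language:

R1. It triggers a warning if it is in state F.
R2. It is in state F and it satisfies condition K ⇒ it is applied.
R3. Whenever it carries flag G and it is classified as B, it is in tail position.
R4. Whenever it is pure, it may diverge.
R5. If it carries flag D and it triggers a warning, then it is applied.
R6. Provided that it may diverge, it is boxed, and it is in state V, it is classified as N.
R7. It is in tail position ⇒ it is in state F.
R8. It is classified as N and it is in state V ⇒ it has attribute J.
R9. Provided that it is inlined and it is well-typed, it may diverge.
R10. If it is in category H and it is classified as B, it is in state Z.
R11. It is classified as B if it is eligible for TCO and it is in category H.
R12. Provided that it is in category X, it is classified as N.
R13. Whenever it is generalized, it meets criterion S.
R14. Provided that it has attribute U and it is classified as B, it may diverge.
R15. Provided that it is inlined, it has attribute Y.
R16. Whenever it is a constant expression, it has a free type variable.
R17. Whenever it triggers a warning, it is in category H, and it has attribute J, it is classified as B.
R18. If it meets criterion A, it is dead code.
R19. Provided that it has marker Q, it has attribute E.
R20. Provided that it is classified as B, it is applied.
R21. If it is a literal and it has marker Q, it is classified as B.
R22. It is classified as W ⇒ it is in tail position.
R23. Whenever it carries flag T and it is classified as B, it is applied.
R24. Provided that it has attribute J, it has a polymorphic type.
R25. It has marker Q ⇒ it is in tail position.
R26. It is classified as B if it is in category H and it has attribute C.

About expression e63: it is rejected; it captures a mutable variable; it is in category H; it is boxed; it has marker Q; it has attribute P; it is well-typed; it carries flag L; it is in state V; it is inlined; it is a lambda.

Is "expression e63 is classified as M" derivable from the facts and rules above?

No

Forward chaining from the given facts derives: may diverge, has attribute Y, has attribute E, is in tail position, is classified as N, is in state F, has attribute J, has a polymorphic type, triggers a warning, is classified as B, is applied, is in state Z.
No rule has "it is classified as M" as its conclusion, and it is not among the given facts.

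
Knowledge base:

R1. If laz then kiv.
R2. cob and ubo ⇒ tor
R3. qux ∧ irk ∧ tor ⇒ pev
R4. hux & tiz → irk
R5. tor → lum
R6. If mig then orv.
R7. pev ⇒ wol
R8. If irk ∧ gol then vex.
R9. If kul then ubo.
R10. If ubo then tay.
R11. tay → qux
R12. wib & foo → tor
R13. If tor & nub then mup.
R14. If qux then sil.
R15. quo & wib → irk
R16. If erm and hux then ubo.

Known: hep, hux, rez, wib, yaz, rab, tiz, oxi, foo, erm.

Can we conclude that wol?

Yes

irk  (by R4: hux, tiz)
tor  (by R12: wib, foo)
ubo  (by R16: erm, hux)
tay  (by R10: ubo)
qux  (by R11: tay)
pev  (by R3: qux, irk, tor)
wol  (by R7: pev)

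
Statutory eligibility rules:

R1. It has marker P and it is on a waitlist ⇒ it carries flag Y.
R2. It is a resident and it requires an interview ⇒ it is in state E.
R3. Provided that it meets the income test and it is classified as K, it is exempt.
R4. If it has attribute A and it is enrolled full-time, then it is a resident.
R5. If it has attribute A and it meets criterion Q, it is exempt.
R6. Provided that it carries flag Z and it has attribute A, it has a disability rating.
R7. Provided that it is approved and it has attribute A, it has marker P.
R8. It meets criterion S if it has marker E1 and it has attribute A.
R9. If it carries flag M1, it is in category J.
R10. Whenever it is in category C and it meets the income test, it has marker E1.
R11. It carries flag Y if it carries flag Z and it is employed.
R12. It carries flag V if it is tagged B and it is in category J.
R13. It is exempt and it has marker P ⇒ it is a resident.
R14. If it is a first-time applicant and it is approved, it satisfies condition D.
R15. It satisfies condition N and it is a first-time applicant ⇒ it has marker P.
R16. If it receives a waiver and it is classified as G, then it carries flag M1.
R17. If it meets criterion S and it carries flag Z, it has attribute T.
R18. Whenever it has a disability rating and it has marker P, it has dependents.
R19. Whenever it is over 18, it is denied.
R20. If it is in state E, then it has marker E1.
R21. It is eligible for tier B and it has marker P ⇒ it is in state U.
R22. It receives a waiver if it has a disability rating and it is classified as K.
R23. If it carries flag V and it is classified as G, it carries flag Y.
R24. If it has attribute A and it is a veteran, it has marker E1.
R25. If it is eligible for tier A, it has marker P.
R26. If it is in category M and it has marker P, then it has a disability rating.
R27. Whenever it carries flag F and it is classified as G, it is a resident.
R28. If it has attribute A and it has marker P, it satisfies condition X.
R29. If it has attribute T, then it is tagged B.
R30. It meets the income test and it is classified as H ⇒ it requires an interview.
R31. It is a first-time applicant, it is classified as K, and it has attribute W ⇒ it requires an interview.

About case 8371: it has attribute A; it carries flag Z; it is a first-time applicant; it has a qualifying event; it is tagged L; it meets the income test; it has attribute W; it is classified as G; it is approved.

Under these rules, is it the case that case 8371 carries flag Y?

Forward chaining from the given facts derives: has a disability rating, has marker P, satisfies condition D, has dependents, satisfies condition X.
Rules concluding "it carries flag Y": R1 needs "it is on a waitlist"; R11 needs "it is employed"; R23 needs "it carries flag V" — none of these are established.

No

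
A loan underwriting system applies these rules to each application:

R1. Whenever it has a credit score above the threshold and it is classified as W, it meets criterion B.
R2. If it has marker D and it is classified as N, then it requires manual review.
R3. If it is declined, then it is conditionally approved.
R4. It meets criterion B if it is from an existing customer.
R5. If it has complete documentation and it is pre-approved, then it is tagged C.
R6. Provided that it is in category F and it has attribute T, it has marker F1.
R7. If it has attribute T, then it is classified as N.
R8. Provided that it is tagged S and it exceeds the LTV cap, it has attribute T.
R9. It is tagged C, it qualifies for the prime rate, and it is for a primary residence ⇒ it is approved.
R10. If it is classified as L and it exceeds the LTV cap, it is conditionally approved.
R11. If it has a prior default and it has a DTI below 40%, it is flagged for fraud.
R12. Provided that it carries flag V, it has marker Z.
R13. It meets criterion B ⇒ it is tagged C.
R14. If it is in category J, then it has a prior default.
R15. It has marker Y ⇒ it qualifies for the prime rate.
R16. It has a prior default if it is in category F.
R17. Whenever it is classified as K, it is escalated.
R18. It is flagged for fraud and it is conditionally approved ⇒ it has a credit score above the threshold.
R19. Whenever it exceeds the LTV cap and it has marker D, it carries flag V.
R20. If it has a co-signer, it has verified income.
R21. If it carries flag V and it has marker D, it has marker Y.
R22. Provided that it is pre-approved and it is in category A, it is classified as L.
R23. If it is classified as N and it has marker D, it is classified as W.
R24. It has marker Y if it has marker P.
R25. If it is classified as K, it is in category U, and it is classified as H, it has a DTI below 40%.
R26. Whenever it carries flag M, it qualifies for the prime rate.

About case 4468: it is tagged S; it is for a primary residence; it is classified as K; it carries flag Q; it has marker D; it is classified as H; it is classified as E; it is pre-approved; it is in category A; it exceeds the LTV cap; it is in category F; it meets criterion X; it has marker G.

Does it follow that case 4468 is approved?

Forward chaining from the given facts derives: has attribute T, has a prior default, is escalated, carries flag V, has marker Y, is classified as L, has marker F1, is classified as N, is conditionally approved, has marker Z, qualifies for the prime rate, is classified as W, requires manual review.
The only rule concluding "it is approved" is R9, which needs "it is tagged C"; that is never established.

No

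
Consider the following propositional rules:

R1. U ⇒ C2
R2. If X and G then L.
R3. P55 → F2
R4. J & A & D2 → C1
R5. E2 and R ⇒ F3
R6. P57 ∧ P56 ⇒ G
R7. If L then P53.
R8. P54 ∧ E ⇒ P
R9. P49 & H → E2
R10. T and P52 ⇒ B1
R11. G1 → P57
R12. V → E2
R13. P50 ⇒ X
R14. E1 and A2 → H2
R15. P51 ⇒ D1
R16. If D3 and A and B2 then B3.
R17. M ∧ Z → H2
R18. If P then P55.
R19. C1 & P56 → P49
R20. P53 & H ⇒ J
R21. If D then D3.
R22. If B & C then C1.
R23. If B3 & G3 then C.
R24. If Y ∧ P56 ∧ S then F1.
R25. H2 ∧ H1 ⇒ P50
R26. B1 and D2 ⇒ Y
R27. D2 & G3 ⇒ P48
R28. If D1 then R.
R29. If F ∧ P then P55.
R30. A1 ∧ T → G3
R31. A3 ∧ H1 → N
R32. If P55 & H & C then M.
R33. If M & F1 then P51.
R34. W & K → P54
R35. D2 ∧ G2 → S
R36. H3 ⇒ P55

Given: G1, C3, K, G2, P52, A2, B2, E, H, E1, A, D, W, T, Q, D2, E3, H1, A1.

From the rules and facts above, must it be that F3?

No

Forward chaining from the given facts derives: B1, P57, H2, D3, P50, Y, G3, P54, S, P, X, B3, P55, C, P48, M, F2.
The only rule concluding F3 is R5, which needs E2; that is never established.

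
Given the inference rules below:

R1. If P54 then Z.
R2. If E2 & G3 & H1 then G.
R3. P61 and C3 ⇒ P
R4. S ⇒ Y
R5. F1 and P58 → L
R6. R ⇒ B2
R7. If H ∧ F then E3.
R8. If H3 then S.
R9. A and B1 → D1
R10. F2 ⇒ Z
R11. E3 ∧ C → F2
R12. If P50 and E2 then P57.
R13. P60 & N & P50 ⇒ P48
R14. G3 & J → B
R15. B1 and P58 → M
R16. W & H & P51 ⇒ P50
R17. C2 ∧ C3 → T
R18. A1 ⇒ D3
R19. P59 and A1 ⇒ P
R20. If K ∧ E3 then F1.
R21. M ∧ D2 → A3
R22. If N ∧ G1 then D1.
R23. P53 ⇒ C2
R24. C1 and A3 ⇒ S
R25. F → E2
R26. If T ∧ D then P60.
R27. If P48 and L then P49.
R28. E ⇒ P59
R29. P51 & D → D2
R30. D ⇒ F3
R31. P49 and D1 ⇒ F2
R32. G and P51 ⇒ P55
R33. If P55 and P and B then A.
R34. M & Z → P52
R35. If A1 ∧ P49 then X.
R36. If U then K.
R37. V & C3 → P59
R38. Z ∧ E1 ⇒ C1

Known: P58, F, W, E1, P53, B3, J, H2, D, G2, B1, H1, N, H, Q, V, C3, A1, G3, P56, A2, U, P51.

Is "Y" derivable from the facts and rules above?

E3  (by R7: H, F)
B  (by R14: G3, J)
M  (by R15: B1, P58)
P50  (by R16: W, H, P51)
C2  (by R23: P53)
E2  (by R25: F)
D2  (by R29: P51, D)
K  (by R36: U)
P59  (by R37: V, C3)
G  (by R2: E2, G3, H1)
T  (by R17: C2, C3)
P  (by R19: P59, A1)
F1  (by R20: K, E3)
A3  (by R21: M, D2)
P60  (by R26: T, D)
P55  (by R32: G, P51)
A  (by R33: P55, P, B)
L  (by R5: F1, P58)
D1  (by R9: A, B1)
P48  (by R13: P60, N, P50)
P49  (by R27: P48, L)
F2  (by R31: P49, D1)
Z  (by R10: F2)
C1  (by R38: Z, E1)
S  (by R24: C1, A3)
Y  (by R4: S)

Yes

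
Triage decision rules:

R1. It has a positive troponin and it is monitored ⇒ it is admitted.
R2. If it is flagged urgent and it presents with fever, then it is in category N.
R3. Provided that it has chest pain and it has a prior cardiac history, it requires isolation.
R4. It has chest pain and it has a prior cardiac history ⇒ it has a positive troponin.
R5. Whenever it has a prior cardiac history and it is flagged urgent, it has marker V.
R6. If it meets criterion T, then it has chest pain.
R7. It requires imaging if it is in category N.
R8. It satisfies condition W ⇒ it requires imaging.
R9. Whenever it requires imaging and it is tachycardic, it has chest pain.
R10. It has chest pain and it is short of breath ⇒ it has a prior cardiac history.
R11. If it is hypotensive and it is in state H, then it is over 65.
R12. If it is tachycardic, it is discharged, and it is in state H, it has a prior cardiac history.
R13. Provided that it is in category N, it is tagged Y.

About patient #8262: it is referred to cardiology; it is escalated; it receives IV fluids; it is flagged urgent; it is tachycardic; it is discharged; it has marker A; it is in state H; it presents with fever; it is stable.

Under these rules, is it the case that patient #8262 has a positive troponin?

By R2 (it is flagged urgent, it presents with fever): it is in category N.
By R7 (it is in category N): it requires imaging.
By R9 (it requires imaging, it is tachycardic): it has chest pain.
By R12 (it is tachycardic, it is discharged, it is in state H): it has a prior cardiac history.
By R4 (it has chest pain, it has a prior cardiac history): it has a positive troponin.

Yes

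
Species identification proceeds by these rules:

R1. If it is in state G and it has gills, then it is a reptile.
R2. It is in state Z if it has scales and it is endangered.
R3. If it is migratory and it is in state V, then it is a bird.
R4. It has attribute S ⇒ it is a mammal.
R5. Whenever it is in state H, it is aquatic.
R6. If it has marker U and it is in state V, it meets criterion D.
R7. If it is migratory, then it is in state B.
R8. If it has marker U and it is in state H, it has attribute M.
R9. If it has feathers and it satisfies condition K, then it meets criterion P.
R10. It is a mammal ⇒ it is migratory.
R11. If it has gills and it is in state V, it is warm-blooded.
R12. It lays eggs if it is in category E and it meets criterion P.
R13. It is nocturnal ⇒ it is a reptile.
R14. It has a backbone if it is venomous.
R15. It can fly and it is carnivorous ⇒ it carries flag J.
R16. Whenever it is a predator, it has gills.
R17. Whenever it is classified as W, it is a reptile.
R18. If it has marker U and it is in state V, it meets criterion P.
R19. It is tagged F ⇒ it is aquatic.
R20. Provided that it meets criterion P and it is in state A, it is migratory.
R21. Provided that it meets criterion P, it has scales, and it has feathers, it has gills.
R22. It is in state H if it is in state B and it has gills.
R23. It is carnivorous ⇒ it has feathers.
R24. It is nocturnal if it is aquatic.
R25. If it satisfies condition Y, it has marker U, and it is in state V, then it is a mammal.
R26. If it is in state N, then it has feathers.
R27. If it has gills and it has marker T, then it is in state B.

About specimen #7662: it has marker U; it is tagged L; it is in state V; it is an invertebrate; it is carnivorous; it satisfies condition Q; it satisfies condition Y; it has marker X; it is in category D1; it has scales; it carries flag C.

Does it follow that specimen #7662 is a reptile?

By R18 (it has marker U, it is in state V): it meets criterion P.
By R23 (it is carnivorous): it has feathers.
By R25 (it satisfies condition Y, it has marker U, it is in state V): it is a mammal.
By R10 (it is a mammal): it is migratory.
By R21 (it meets criterion P, it has scales, it has feathers): it has gills.
By R7 (it is migratory): it is in state B.
By R22 (it is in state B, it has gills): it is in state H.
By R5 (it is in state H): it is aquatic.
By R24 (it is aquatic): it is nocturnal.
By R13 (it is nocturnal): it is a reptile.

Yes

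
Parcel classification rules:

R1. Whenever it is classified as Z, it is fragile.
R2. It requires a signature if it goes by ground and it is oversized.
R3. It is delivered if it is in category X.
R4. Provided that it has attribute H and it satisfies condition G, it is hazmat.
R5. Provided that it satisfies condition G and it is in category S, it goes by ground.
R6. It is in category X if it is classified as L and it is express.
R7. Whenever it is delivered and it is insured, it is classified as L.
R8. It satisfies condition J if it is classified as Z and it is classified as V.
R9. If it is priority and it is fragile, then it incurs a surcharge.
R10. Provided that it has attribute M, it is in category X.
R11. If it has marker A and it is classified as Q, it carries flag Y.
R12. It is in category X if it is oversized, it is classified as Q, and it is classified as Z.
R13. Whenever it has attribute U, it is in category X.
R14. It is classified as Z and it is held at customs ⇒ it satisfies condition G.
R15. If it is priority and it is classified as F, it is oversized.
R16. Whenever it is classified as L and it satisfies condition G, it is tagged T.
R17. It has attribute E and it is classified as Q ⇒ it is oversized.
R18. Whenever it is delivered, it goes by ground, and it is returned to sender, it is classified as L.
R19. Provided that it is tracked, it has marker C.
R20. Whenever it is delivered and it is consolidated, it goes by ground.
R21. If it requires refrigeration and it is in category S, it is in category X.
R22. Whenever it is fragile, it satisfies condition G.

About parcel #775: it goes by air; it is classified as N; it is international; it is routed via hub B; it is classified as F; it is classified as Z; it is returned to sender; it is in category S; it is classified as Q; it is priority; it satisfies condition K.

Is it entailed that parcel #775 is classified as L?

Yes

By R1 (it is classified as Z): it is fragile.
By R15 (it is priority, it is classified as F): it is oversized.
By R22 (it is fragile): it satisfies condition G.
By R5 (it satisfies condition G, it is in category S): it goes by ground.
By R12 (it is oversized, it is classified as Q, it is classified as Z): it is in category X.
By R3 (it is in category X): it is delivered.
By R18 (it is delivered, it goes by ground, it is returned to sender): it is classified as L.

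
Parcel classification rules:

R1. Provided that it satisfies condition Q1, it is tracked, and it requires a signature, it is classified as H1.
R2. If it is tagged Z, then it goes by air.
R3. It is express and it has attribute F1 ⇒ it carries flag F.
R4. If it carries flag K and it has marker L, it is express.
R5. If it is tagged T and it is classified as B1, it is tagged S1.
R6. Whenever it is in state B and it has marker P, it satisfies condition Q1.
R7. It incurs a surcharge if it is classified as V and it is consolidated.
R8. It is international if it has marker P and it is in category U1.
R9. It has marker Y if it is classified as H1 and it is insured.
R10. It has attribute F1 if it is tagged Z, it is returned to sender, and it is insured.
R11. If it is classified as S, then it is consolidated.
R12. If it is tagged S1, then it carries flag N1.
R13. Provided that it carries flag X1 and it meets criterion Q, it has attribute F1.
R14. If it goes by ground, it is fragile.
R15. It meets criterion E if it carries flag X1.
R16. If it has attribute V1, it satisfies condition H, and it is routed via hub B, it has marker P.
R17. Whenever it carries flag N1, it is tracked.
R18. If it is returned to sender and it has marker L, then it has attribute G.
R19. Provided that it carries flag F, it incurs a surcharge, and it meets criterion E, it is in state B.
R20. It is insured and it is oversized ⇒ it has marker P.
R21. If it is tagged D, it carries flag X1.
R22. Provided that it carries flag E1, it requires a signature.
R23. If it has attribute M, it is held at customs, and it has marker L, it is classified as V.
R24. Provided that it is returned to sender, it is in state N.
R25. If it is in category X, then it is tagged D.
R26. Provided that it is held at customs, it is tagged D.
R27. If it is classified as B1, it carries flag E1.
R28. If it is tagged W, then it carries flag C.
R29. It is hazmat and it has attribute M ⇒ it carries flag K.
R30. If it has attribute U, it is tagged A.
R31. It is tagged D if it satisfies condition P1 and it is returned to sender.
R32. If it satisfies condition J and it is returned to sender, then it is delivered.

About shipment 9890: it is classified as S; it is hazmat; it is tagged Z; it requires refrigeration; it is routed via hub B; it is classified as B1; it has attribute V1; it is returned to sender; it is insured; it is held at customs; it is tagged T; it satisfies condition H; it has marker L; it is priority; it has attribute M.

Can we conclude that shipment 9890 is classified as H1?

By R5 (it is tagged T, it is classified as B1): it is tagged S1.
By R10 (it is tagged Z, it is returned to sender, it is insured): it has attribute F1.
By R11 (it is classified as S): it is consolidated.
By R12 (it is tagged S1): it carries flag N1.
By R16 (it has attribute V1, it satisfies condition H, it is routed via hub B): it has marker P.
By R17 (it carries flag N1): it is tracked.
By R23 (it has attribute M, it is held at customs, it has marker L): it is classified as V.
By R26 (it is held at customs): it is tagged D.
By R27 (it is classified as B1): it carries flag E1.
By R29 (it is hazmat, it has attribute M): it carries flag K.
By R4 (it carries flag K, it has marker L): it is express.
By R7 (it is classified as V, it is consolidated): it incurs a surcharge.
By R21 (it is tagged D): it carries flag X1.
By R22 (it carries flag E1): it requires a signature.
By R3 (it is express, it has attribute F1): it carries flag F.
By R15 (it carries flag X1): it meets criterion E.
By R19 (it carries flag F, it incurs a surcharge, it meets criterion E): it is in state B.
By R6 (it is in state B, it has marker P): it satisfies condition Q1.
By R1 (it satisfies condition Q1, it is tracked, it requires a signature): it is classified as H1.

Yes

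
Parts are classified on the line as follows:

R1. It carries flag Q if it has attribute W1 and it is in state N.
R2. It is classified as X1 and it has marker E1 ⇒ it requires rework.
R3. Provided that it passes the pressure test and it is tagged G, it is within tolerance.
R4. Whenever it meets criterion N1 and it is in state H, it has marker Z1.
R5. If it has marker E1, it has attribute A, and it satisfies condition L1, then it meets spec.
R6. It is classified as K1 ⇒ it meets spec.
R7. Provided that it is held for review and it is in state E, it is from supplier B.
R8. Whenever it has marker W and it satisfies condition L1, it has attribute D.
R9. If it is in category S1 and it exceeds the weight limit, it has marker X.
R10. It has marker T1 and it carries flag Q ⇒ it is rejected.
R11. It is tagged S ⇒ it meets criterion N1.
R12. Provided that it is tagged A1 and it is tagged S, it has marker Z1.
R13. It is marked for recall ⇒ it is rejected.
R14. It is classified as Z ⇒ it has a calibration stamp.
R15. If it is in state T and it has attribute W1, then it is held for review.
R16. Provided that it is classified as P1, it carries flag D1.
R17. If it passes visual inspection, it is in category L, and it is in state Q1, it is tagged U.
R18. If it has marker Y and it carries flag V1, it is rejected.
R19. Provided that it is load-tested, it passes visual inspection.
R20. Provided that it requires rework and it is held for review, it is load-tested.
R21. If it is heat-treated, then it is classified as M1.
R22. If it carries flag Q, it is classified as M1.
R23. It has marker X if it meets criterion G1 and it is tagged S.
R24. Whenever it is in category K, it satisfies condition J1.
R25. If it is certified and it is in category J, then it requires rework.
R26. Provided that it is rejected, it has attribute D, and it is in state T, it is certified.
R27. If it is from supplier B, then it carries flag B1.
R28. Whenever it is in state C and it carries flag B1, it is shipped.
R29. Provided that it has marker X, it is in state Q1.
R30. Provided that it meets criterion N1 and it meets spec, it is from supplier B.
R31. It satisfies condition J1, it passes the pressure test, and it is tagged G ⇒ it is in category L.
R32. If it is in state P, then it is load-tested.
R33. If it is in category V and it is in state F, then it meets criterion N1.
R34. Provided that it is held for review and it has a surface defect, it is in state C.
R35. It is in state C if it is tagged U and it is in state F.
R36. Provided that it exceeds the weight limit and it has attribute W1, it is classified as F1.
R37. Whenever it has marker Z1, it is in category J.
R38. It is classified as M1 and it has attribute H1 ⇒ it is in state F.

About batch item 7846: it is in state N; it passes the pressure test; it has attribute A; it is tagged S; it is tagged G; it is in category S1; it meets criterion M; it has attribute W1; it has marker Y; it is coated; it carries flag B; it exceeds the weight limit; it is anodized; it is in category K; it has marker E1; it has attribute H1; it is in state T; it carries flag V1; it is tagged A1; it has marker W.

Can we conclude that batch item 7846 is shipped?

Forward chaining from the given facts derives: carries flag Q, is within tolerance, has marker X, meets criterion N1, has marker Z1, is held for review, is rejected, is classified as M1, satisfies condition J1, is in state Q1, is in category L, is classified as F1, is in category J, is in state F.
The only rule concluding "it is shipped" is R28, which needs "it is in state C"; that is never established.

No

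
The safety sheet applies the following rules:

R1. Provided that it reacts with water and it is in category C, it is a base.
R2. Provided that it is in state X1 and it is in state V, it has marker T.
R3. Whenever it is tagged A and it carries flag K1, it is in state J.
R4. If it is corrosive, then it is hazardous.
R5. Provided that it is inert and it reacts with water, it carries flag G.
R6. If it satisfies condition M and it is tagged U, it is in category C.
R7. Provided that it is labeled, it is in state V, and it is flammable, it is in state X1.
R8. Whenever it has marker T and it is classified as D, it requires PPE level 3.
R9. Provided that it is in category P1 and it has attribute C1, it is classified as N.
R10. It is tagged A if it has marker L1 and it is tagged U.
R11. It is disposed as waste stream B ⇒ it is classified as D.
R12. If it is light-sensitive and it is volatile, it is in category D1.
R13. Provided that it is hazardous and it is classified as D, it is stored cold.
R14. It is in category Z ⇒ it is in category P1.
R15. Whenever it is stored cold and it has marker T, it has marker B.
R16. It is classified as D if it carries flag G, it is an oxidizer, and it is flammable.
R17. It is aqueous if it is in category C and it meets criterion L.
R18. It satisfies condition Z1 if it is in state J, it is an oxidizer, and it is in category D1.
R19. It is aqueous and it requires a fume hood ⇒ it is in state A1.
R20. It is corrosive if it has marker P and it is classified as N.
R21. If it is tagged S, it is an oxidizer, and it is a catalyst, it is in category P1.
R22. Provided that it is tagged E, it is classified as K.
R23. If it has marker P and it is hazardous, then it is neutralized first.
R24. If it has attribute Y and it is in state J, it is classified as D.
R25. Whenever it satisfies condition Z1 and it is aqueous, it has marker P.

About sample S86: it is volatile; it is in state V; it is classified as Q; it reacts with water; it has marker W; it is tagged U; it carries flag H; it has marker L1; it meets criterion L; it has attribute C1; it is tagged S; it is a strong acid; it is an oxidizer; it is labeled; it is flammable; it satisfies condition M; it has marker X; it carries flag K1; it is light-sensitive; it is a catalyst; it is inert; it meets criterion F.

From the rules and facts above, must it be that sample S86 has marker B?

By R5 (it is inert, it reacts with water): it carries flag G.
By R6 (it satisfies condition M, it is tagged U): it is in category C.
By R7 (it is labeled, it is in state V, it is flammable): it is in state X1.
By R10 (it has marker L1, it is tagged U): it is tagged A.
By R12 (it is light-sensitive, it is volatile): it is in category D1.
By R16 (it carries flag G, it is an oxidizer, it is flammable): it is classified as D.
By R17 (it is in category C, it meets criterion L): it is aqueous.
By R21 (it is tagged S, it is an oxidizer, it is a catalyst): it is in category P1.
By R2 (it is in state X1, it is in state V): it has marker T.
By R3 (it is tagged A, it carries flag K1): it is in state J.
By R9 (it is in category P1, it has attribute C1): it is classified as N.
By R18 (it is in state J, it is an oxidizer, it is in category D1): it satisfies condition Z1.
By R25 (it satisfies condition Z1, it is aqueous): it has marker P.
By R20 (it has marker P, it is classified as N): it is corrosive.
By R4 (it is corrosive): it is hazardous.
By R13 (it is hazardous, it is classified as D): it is stored cold.
By R15 (it is stored cold, it has marker T): it has marker B.

Yes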